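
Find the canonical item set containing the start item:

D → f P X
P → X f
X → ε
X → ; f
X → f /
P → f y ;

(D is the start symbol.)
{ [D → . f P X], [D' → . D] }

First, augment the grammar with D' → D
I₀ = CLOSURE({ [D' → . D] }):
  [D' → . D] has the dot before D: add [D → . f P X]
No further items can be added.

I₀ = { [D → . f P X], [D' → . D] }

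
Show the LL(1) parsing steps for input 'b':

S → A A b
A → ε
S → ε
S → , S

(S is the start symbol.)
Stack is shown with the top on the left.

Stack    Input  Action
----------------------
S $      b $    output S → A A b
A A b $  b $    output A → ε
A b $    b $    output A → ε
b $      b $    match 'b'
$        $      accept

The string is accepted.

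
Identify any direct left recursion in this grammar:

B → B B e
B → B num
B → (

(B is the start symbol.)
Yes, B is left-recursive

B → B B e: LEFT RECURSIVE (starts with B)
B → B num: LEFT RECURSIVE (starts with B)
B → (: starts with '('

The grammar has direct left recursion on: B.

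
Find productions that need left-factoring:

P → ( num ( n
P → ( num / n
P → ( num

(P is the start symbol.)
Yes, P has productions with common prefix '( num'

Left-factoring is needed when two productions for the same non-terminal
share a common prefix on the right-hand side.

Productions for P:
  P → ( num ( n
  P → ( num / n
  P → ( num

Found common prefix '( num' in productions for P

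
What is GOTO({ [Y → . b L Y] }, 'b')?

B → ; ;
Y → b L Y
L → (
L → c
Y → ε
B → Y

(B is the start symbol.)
{ [L → . (], [L → . c], [Y → b . L Y] }

GOTO(I, 'b') = CLOSURE({ [A → αX.β] : [A → α.Xβ] ∈ I, X = 'b' })

Items with dot before 'b', with the dot advanced:
  [Y → . b L Y] → [Y → b . L Y]
Closure of the advanced items:
  [Y → b . L Y] has the dot before L: add [L → . (], [L → . c]

GOTO = { [L → . (], [L → . c], [Y → b . L Y] }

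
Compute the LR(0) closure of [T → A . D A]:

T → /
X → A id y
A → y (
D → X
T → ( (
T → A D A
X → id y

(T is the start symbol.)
Start with: [T → A . D A]
  [T → A . D A] has the dot before D: add [D → . X]
  [D → . X] has the dot before X: add [X → . A id y], [X → . id y]
  [X → . A id y] has the dot before A: add [A → . y (]
No further items can be added.

CLOSURE = { [A → . y (], [D → . X], [T → A . D A], [X → . A id y], [X → . id y] }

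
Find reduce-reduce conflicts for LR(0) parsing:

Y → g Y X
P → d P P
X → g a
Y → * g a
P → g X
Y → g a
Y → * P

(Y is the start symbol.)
A reduce-reduce conflict occurs when an LR(0) state has two complete items [A → α .] and [B → β .] — both call for a reduction, and with no lookahead the parser cannot choose between them.

Augment with Y' → Y and build the canonical LR(0) collection (I0 = CLOSURE({[Y' → . Y]}), then GOTO on every symbol after a dot until no new states appear). It has 17 states:
  I0: { [Y → . * P], [Y → . * g a], [Y → . g Y X], [Y → . g a], [Y' → . Y] }  — shift
  I1: { [P → . d P P], [P → . g X], [Y → * . P], [Y → * . g a] }  — shift
  I2: { [Y' → Y .] }  — accept
  I3: { [Y → . * P], [Y → . * g a], [Y → . g Y X], [Y → . g a], [Y → g . Y X], [Y → g . a] }  — shift
  I4: { [X → . g a], [Y → g Y . X] }  — shift
  I5: { [Y → g a .] }  — reduce
  I6: { [Y → g Y X .] }  — reduce
  I7: { [X → g . a] }  — shift
  I8: { [X → g a .] }  — reduce
  I9: { [Y → * P .] }  — reduce
  I10: { [P → . d P P], [P → . g X], [P → d . P P] }  — shift
  I11: { [P → g . X], [X → . g a], [Y → * g . a] }  — shift
  I12: { [P → g X .] }  — reduce
  I13: { [Y → * g a .] }  — reduce
  I14: { [P → . d P P], [P → . g X], [P → d P . P] }  — shift
  I15: { [P → g . X], [X → . g a] }  — shift
  I16: { [P → d P P .] }  — reduce

No state contains more than one complete item.

Answer: No reduce-reduce conflicts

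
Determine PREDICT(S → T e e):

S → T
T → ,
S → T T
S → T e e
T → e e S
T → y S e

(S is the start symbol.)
{ ',', 'e', 'y' }

PREDICT(S → T e e) = (FIRST(RHS) \ {ε}) ∪ (FOLLOW(S) if ε ∈ FIRST(RHS), i.e. RHS ⇒* ε)
FIRST(T) = { ',', 'e', 'y' }
FIRST(T e e) = { ',', 'e', 'y' }
ε ∉ FIRST(T e e), so FOLLOW(S) is not added.
PREDICT(S → T e e) = { ',', 'e', 'y' }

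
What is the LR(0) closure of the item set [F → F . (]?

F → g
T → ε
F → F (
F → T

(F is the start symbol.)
{ [F → F . (] }

Start with: [F → F . (]
The dot precedes the terminal '(', so nothing is added.

CLOSURE = { [F → F . (] }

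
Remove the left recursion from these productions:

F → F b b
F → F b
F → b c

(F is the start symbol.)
F is directly left-recursive. The standard transformation for
  A → A α₁ | ... | A α_m | β₁ | ... | β_n
is
  A  → β₁ A' | ... | β_n A'
  A' → α₁ A' | ... | α_m A' | ε

F → b c becomes F → b c F'
F → F b b becomes F' → b b F'
F → F b becomes F' → b F'
Add F' → ε

Resulting grammar:
F → b c F'
F' → b b F'
F' → b F'
F' → ε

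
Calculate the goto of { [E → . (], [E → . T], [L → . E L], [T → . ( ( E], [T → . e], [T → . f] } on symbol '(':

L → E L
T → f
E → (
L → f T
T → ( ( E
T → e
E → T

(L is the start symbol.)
GOTO(I, '(') = CLOSURE({ [A → αX.β] : [A → α.Xβ] ∈ I, X = '(' })

Items with dot before '(', with the dot advanced:
  [E → . (] → [E → ( .]
  [T → . ( ( E] → [T → ( . ( E]
Closure adds nothing (no advanced item has the dot before a non-terminal).

GOTO = { [E → ( .], [T → ( . ( E] }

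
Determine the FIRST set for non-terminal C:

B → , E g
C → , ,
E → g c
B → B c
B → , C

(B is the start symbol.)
From C → , ,:
  - ',' is a terminal: add ',' and stop

Collecting: FIRST(C) = { ',' }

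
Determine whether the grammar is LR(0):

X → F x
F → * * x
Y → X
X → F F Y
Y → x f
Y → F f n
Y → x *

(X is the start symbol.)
Yes, the grammar is LR(0)

Augment with X' → X and build the canonical LR(0) collection (I0 = CLOSURE({[X' → . X]}), then GOTO on every symbol after a dot until no new states appear). It has 16 states:
  I0: { [F → . * * x], [X → . F F Y], [X → . F x], [X' → . X] }  — shift
  I1: { [F → * . * x] }  — shift
  I2: { [F → . * * x], [X → F . F Y], [X → F . x] }  — shift
  I3: { [X' → X .] }  — accept
  I4: { [F → . * * x], [X → . F F Y], [X → . F x], [X → F F . Y], [Y → . F f n], [Y → . X], [Y → . x *], [Y → . x f] }  — shift
  I5: { [X → F x .] }  — reduce
  I6: { [F → . * * x], [X → F . F Y], [X → F . x], [Y → F . f n] }  — shift
  I7: { [Y → X .] }  — reduce
  I8: { [X → F F Y .] }  — reduce
  I9: { [Y → x . *], [Y → x . f] }  — shift
  I10: { [Y → x * .] }  — reduce
  I11: { [Y → x f .] }  — reduce
  I12: { [Y → F f . n] }  — shift
  I13: { [Y → F f n .] }  — reduce
  I14: { [F → * * . x] }  — shift
  I15: { [F → * * x .] }  — reduce

Every state is either a pure shift/goto state or contains exactly one complete item and nothing to shift — no conflicts. The grammar is LR(0).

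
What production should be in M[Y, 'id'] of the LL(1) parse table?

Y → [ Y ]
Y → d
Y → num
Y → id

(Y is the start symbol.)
Y → id

To find M[Y, 'id'], we find productions for Y where 'id' is in the predict set (PREDICT(N → α) = (FIRST(α) \ {ε}) ∪ (FOLLOW(N) if α ⇒* ε)).

Y → [ Y ]: PREDICT = { '[' }
Y → d: PREDICT = { 'd' }
Y → num: PREDICT = { 'num' }
Y → id: PREDICT = { 'id' }
  'id' is in predict set, so this production goes in M[Y, 'id']

M[Y, 'id'] = Y → id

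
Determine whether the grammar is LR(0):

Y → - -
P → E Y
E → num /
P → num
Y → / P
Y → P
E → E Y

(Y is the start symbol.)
Augment with Y' → Y and build the canonical LR(0) collection (I0 = CLOSURE({[Y' → . Y]}), then GOTO on every symbol after a dot until no new states appear). It has 11 states:
  I0: { [E → . E Y], [E → . num /], [P → . E Y], [P → . num], [Y → . - -], [Y → . / P], [Y → . P], [Y' → . Y] }  — shift
  I1: { [Y → - . -] }  — shift
  I2: { [E → . E Y], [E → . num /], [P → . E Y], [P → . num], [Y → / . P] }  — shift
  I3: { [E → . E Y], [E → . num /], [E → E . Y], [P → . E Y], [P → . num], [P → E . Y], [Y → . - -], [Y → . / P], [Y → . P] }  — shift
  I4: { [Y → P .] }  — reduce
  I5: { [Y' → Y .] }  — accept
  I6: { [E → num . /], [P → num .] }  — shift, reduce
  I7: { [E → num / .] }  — reduce
  I8: { [E → E Y .], [P → E Y .] }  — 2 reduces
  I9: { [Y → / P .] }  — reduce
  I10: { [Y → - - .] }  — reduce

Conflict in state I6:
  Shift-reduce conflict between [P → num .] and [E → num . /]
So the grammar is NOT LR(0).

Answer: No. Shift-reduce conflict between [P → num .] and [E → num . /]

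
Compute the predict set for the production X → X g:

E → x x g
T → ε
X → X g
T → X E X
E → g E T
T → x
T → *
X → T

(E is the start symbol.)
PREDICT(X → X g) = (FIRST(RHS) \ {ε}) ∪ (FOLLOW(X) if ε ∈ FIRST(RHS), i.e. RHS ⇒* ε)
FIRST(X) = { '*', 'g', 'x', ε }
FIRST(X g) = { '*', 'g', 'x' }
ε ∉ FIRST(X g), so FOLLOW(X) is not added.
PREDICT(X → X g) = { '*', 'g', 'x' }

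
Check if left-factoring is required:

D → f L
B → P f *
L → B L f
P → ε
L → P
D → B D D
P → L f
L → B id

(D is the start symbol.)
Yes, L has productions with common prefix 'B'

Left-factoring is needed when two productions for the same non-terminal
share a common prefix on the right-hand side.

Productions for D:
  D → f L
  D → B D D
Productions for L:
  L → B L f
  L → P
  L → B id
Productions for P:
  P → ε
  P → L f

Found common prefix 'B' in productions for L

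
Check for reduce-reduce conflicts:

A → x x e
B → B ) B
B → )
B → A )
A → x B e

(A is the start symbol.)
No reduce-reduce conflicts

A reduce-reduce conflict occurs when an LR(0) state has two complete items [A → α .] and [B → β .] — both call for a reduction, and with no lookahead the parser cannot choose between them.

Augment with A' → A and build the canonical LR(0) collection (I0 = CLOSURE({[A' → . A]}), then GOTO on every symbol after a dot until no new states appear). It has 12 states:
  I0: { [A → . x B e], [A → . x x e], [A' → . A] }  — shift
  I1: { [A' → A .] }  — accept
  I2: { [A → . x B e], [A → . x x e], [A → x . B e], [A → x . x e], [B → . )], [B → . A )], [B → . B ) B] }  — shift
  I3: { [B → ) .] }  — reduce
  I4: { [B → A . )] }  — shift
  I5: { [A → x B . e], [B → B . ) B] }  — shift
  I6: { [A → . x B e], [A → . x x e], [A → x . B e], [A → x . x e], [A → x x . e], [B → . )], [B → . A )], [B → . B ) B] }  — shift
  I7: { [A → x x e .] }  — reduce
  I8: { [A → . x B e], [A → . x x e], [B → . )], [B → . A )], [B → . B ) B], [B → B ) . B] }  — shift
  I9: { [A → x B e .] }  — reduce
  I10: { [B → B ) B .], [B → B . ) B] }  — shift, reduce
  I11: { [B → A ) .] }  — reduce

No state contains more than one complete item.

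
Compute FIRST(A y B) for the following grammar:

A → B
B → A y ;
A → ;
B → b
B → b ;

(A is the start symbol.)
FIRST sets of the non-terminals involved (from the grammar, by fixed-point iteration):
  FIRST(A) = { ';', 'b' }

To compute FIRST(A y B), process the symbols left to right:
Symbol A is a non-terminal. Add FIRST(A) \ {ε} = { ';', 'b' }
A is not nullable (ε ∉ FIRST(A)), so stop here.
FIRST(A y B) = { ';', 'b' }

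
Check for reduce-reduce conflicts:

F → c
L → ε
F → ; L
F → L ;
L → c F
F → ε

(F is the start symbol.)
Yes — I0: [F → .] vs [L → .]; I4: [F → .] vs [F → c .]; I8: [F → .] vs [L → .]

A reduce-reduce conflict occurs when an LR(0) state has two complete items [A → α .] and [B → β .] — both call for a reduction, and with no lookahead the parser cannot choose between them.

Augment with F' → F and build the canonical LR(0) collection (I0 = CLOSURE({[F' → . F]}), then GOTO on every symbol after a dot until no new states appear). It has 9 states:
  I0: { [F → . ; L], [F → . L ;], [F → . c], [F → .], [F' → . F], [L → . c F], [L → .] }  — shift, 2 reduces
  I1: { [F → ; . L], [L → . c F], [L → .] }  — shift, reduce
  I2: { [F' → F .] }  — accept
  I3: { [F → L . ;] }  — shift
  I4: { [F → . ; L], [F → . L ;], [F → . c], [F → .], [F → c .], [L → . c F], [L → .], [L → c . F] }  — shift, 3 reduces
  I5: { [L → c F .] }  — reduce
  I6: { [F → L ; .] }  — reduce
  I7: { [F → ; L .] }  — reduce
  I8: { [F → . ; L], [F → . L ;], [F → . c], [F → .], [L → . c F], [L → .], [L → c . F] }  — shift, 2 reduces

I0 contains complete items [F → .], [L → .] — reduce-reduce conflict.
I4 contains complete items [F → .], [F → c .], [L → .] — reduce-reduce conflict.
I8 contains complete items [F → .], [L → .] — reduce-reduce conflict.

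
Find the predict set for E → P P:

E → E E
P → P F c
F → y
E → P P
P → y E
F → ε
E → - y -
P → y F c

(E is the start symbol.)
{ 'y' }

PREDICT(E → P P) = (FIRST(RHS) \ {ε}) ∪ (FOLLOW(E) if ε ∈ FIRST(RHS), i.e. RHS ⇒* ε)
FIRST(P) = { 'y' }
FIRST(P P) = { 'y' }
ε ∉ FIRST(P P), so FOLLOW(E) is not added.
PREDICT(E → P P) = { 'y' }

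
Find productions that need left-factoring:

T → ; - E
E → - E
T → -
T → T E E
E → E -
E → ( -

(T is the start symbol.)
Left-factoring is needed when two productions for the same non-terminal
share a common prefix on the right-hand side.

Productions for T:
  T → ; - E
  T → -
  T → T E E
Productions for E:
  E → - E
  E → E -
  E → ( -

No common prefixes found.

Answer: No, left-factoring is not needed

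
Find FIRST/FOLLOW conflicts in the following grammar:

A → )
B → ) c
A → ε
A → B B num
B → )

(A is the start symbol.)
A FIRST/FOLLOW conflict occurs when a non-terminal N has a nullable alternative N → β (β ⇒* ε) and another alternative N → α with FIRST(α) ∩ FOLLOW(N) ≠ ∅: on such a lookahead the parser cannot decide between expanding α and letting N vanish via β.

Nullable non-terminals: A.
FIRST sets used below: FIRST(B) = { ')' }

A: nullable alternative(s) A → ε; FOLLOW(A) = { $ }
  A → ): FIRST \ {ε} = { ')' } — disjoint from FOLLOW(A)
  A → ε: FIRST \ {ε} = { } — this is the only nullable alternative, skip
  A → B B num: FIRST \ {ε} = { ')' } — disjoint from FOLLOW(A)

B has no nullable alternative, so no FIRST/FOLLOW check is needed there.

No FIRST/FOLLOW conflicts found.

Answer: No FIRST/FOLLOW conflicts.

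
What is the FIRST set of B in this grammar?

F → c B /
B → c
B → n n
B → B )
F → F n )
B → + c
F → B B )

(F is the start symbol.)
To compute FIRST(B), examine every production with B on the left-hand side, reading each right-hand side left to right until a non-nullable symbol is reached.

From B → c:
  - c is a terminal: add 'c' and stop
From B → n n:
  - n is a terminal: add 'n' and stop
From B → B ):
  - B is the symbol being defined: contributes nothing new
    B is not nullable, so stop
From B → + c:
  - '+' is a terminal: add '+' and stop

Collecting: FIRST(B) = { '+', 'c', 'n' }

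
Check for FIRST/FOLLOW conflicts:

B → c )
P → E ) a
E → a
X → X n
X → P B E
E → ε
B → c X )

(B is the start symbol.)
Nullable non-terminals: E.

E: nullable alternative(s) E → ε; FOLLOW(E) = { ')', 'n' }
  E → a: FIRST \ {ε} = { 'a' } — disjoint from FOLLOW(E)
  E → ε: FIRST \ {ε} = { } — this is the only nullable alternative, skip

B, P, X have no nullable alternative, so no FIRST/FOLLOW check is needed there.

No FIRST/FOLLOW conflicts found.

Answer: No FIRST/FOLLOW conflicts.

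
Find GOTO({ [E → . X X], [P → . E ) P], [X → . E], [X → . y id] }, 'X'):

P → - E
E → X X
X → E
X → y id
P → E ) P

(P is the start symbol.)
{ [E → . X X], [E → X . X], [X → . E], [X → . y id] }

GOTO(I, 'X') = CLOSURE({ [A → αX.β] : [A → α.Xβ] ∈ I, X = 'X' })

Items with dot before 'X', with the dot advanced:
  [E → . X X] → [E → X . X]
Closure of the advanced items:
  [E → X . X] has the dot before X: add [X → . E], [X → . y id]
  [X → . E] has the dot before E: add [E → . X X]

GOTO = { [E → . X X], [E → X . X], [X → . E], [X → . y id] }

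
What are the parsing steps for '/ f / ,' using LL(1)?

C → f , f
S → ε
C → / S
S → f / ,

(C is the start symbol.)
Stack is shown with the top on the left.

Stack    Input      Action
--------------------------
C $      / f / , $  output C → / S
/ S $    / f / , $  match '/'
S $      f / , $    output S → f / ,
f / , $  f / , $    match 'f'
/ , $    / , $      match '/'
, $      , $        match ','
$        $          accept

The string is accepted.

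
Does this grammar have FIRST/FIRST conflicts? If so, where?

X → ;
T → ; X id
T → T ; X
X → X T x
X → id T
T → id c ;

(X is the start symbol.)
A FIRST/FIRST conflict occurs when two productions N → α and N → β for the same non-terminal have FIRST(α) ∩ FIRST(β) ≠ ∅ (with ε ∈ FIRST of a nullable right-hand side, so two nullable alternatives also conflict).

FIRST sets of the non-terminals at (or reachable through a nullable prefix from) the front of some alternative:
  FIRST(X) = { ';', 'id' }
  FIRST(T) = { ';', 'id' }

Productions for X:
  X → ;: FIRST = { ';' }
  X → X T x: FIRST = { ';', 'id' }
  X → id T: FIRST = { 'id' }
Productions for T:
  T → ; X id: FIRST = { ';' }
  T → T ; X: FIRST = { ';', 'id' }
  T → id c ;: FIRST = { 'id' }

Conflict for X: X → ; and X → X T x
  Overlap: { ';' }
Conflict for X: X → X T x and X → id T
  Overlap: { 'id' }
Conflict for T: T → ; X id and T → T ; X
  Overlap: { ';' }
Conflict for T: T → T ; X and T → id c ;
  Overlap: { 'id' }

Answer: Yes. X → ';' / X → X T x on { ';' }; X → X T x / X → id T on { 'id' }; T → ';' X id / T → T ';' X on { ';' }; T → T ';' X / T → id c ';' on { 'id' }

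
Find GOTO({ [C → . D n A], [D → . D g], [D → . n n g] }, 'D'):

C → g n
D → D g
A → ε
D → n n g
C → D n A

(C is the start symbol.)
GOTO(I, 'D') = CLOSURE({ [A → αX.β] : [A → α.Xβ] ∈ I, X = 'D' })

Items with dot before 'D', with the dot advanced:
  [C → . D n A] → [C → D . n A]
  [D → . D g] → [D → D . g]
Closure adds nothing (no advanced item has the dot before a non-terminal).

GOTO = { [C → D . n A], [D → D . g] }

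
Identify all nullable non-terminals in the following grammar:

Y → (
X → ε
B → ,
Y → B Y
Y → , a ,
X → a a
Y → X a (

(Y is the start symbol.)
{ 'X' }

ε-productions: X → ε
So X is immediately nullable.
No further non-terminal can be added: every production for the remaining non-terminals contains a terminal or a non-nullable non-terminal.
Nullable = { 'X' }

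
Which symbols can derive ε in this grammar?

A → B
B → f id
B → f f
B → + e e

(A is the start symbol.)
None

A non-terminal is nullable if it can derive ε (the empty string): either it has an ε-production, or it has a production whose right-hand side consists entirely of nullable non-terminals.

There are no ε-productions, so no non-terminal can derive ε.
No non-terminals are nullable.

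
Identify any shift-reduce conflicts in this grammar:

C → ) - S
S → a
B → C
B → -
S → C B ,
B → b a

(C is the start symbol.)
No shift-reduce conflicts

A shift-reduce conflict occurs when an LR(0) state has both:
  - a complete (reduce) item [A → α .] (dot at the end), and
  - a shift item [B → β . c γ] (dot before a terminal).

Augment with C' → C and build the canonical LR(0) collection (I0 = CLOSURE({[C' → . C]}), then GOTO on every symbol after a dot until no new states appear). It has 13 states:
  I0: { [C → . ) - S], [C' → . C] }  — shift
  I1: { [C → ) . - S] }  — shift
  I2: { [C' → C .] }  — accept
  I3: { [C → ) - . S], [C → . ) - S], [S → . C B ,], [S → . a] }  — shift
  I4: { [B → . -], [B → . C], [B → . b a], [C → . ) - S], [S → C . B ,] }  — shift
  I5: { [C → ) - S .] }  — reduce
  I6: { [S → a .] }  — reduce
  I7: { [B → - .] }  — reduce
  I8: { [S → C B . ,] }  — shift
  I9: { [B → C .] }  — reduce
  I10: { [B → b . a] }  — shift
  I11: { [B → b a .] }  — reduce
  I12: { [S → C B , .] }  — reduce

No state contains both a complete item and a shift item.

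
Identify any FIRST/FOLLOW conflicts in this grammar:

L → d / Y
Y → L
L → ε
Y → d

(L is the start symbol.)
Nullable non-terminals: L, Y.
FIRST sets used below: FIRST(L) = { 'd', ε }

L: nullable alternative(s) L → ε; FOLLOW(L) = { $ }
  L → d / Y: FIRST \ {ε} = { 'd' } — disjoint from FOLLOW(L)
  L → ε: FIRST \ {ε} = { } — this is the only nullable alternative, skip

Y: nullable alternative(s) Y → L; FOLLOW(Y) = { $ }
  Y → L: FIRST \ {ε} = { 'd' } — this is the only nullable alternative, skip
  Y → d: FIRST \ {ε} = { 'd' } — disjoint from FOLLOW(Y)

No FIRST/FOLLOW conflicts found.

Answer: No FIRST/FOLLOW conflicts.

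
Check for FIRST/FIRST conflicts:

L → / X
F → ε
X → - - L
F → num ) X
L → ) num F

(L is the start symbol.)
Productions for L:
  L → / X: FIRST = { '/' }
  L → ) num F: FIRST = { ')' }
Productions for F:
  F → ε: FIRST = { ε }
  F → num ) X: FIRST = { 'num' }
X has only one production, so no FIRST/FIRST conflict is possible there.

All alternatives of each non-terminal have pairwise disjoint FIRST sets.

Answer: No FIRST/FIRST conflicts.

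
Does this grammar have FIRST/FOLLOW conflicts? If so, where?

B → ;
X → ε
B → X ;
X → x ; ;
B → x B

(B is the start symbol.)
Nullable non-terminals: X.

X: nullable alternative(s) X → ε; FOLLOW(X) = { ';' }
  X → ε: FIRST \ {ε} = { } — this is the only nullable alternative, skip
  X → x ; ;: FIRST \ {ε} = { 'x' } — disjoint from FOLLOW(X)

B has no nullable alternative, so no FIRST/FOLLOW check is needed there.

No FIRST/FOLLOW conflicts found.

Answer: No FIRST/FOLLOW conflicts.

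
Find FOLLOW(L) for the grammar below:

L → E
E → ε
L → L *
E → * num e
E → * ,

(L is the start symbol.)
To compute FOLLOW(L), find every occurrence of L on a right-hand side N → α L β: add FIRST(β) \ {ε}, and if β is empty or nullable also add FOLLOW(N). Iterate to a fixed point.

L is the start symbol, so $ ∈ FOLLOW(L).
In L → L *: L is followed by '*', add FIRST('*') \ {ε} = { '*' }

Taking the union: FOLLOW(L) = { $, '*' }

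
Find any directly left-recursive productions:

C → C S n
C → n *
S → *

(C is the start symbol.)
Direct left recursion occurs when N → N α for some non-terminal N (the right-hand side begins with the left-hand side itself).

C → C S n: LEFT RECURSIVE (starts with C)
C → n *: starts with n
S → *: starts with '*'

The grammar has direct left recursion on: C.

Answer: Yes, C is left-recursive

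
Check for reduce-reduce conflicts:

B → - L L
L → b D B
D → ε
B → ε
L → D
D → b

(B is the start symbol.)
Augment with B' → B and build the canonical LR(0) collection (I0 = CLOSURE({[B' → . B]}), then GOTO on every symbol after a dot until no new states appear). It has 10 states:
  I0: { [B → . - L L], [B → .], [B' → . B] }  — shift, reduce
  I1: { [B → - . L L], [D → . b], [D → .], [L → . D], [L → . b D B] }  — shift, reduce
  I2: { [B' → B .] }  — accept
  I3: { [L → D .] }  — reduce
  I4: { [B → - L . L], [D → . b], [D → .], [L → . D], [L → . b D B] }  — shift, reduce
  I5: { [D → . b], [D → .], [D → b .], [L → b . D B] }  — shift, 2 reduces
  I6: { [B → . - L L], [B → .], [L → b D . B] }  — shift, reduce
  I7: { [D → b .] }  — reduce
  I8: { [L → b D B .] }  — reduce
  I9: { [B → - L L .] }  — reduce

I5 contains complete items [D → .], [D → b .] — reduce-reduce conflict.

Answer: Yes — I5: [D → .] vs [D → b .]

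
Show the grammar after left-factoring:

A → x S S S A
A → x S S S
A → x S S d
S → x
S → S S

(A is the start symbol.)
A → x S S A'
A' → S A''
A'' → A
A'' → ε
A' → d
S → x
S → S S

Left-factoring transforms A → αβ₁ | αβ₂ into A → αA' and A' → β₁ | β₂
(α is the longest common prefix among the alternatives). Repeat until
no nonterminal has two alternatives with a common prefix.

Round 1: A has alternatives sharing prefix 'x S S'. Introduce A': A → x S S A'
  Add: A' → S A
  Add: A' → S
  Add: A' → d

Round 2: A' has alternatives sharing prefix 'S'. Introduce A'': A' → S A''
  Add: A'' → A
  Add: A'' → ε

No remaining common prefixes — done.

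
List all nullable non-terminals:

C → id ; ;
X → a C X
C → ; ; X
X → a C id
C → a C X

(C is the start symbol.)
None

A non-terminal is nullable if it can derive ε (the empty string): either it has an ε-production, or it has a production whose right-hand side consists entirely of nullable non-terminals.

There are no ε-productions, so no non-terminal can derive ε.
No non-terminals are nullable.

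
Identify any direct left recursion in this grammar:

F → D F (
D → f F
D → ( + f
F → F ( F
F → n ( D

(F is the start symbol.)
Yes, F is left-recursive

F → D F (: starts with D
D → f F: starts with f
D → ( + f: starts with '('
F → F ( F: LEFT RECURSIVE (starts with F)
F → n ( D: starts with n

The grammar has direct left recursion on: F.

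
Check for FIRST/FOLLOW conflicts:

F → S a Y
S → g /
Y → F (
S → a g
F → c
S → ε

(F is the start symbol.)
A FIRST/FOLLOW conflict occurs when a non-terminal N has a nullable alternative N → β (β ⇒* ε) and another alternative N → α with FIRST(α) ∩ FOLLOW(N) ≠ ∅: on such a lookahead the parser cannot decide between expanding α and letting N vanish via β.

Nullable non-terminals: S.

S: nullable alternative(s) S → ε; FOLLOW(S) = { 'a' }
  S → g /: FIRST \ {ε} = { 'g' } — disjoint from FOLLOW(S)
  S → a g: FIRST \ {ε} = { 'a' } — overlaps FOLLOW(S) on { 'a' }: CONFLICT
  S → ε: FIRST \ {ε} = { } — this is the only nullable alternative, skip

F, Y have no nullable alternative, so no FIRST/FOLLOW check is needed there.

So the grammar has 1 FIRST/FOLLOW conflict (marked CONFLICT above).

Answer: Yes. S → a g with FOLLOW(S) on { 'a' }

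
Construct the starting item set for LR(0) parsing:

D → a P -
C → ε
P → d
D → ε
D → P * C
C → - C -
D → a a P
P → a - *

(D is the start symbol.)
First, augment the grammar with D' → D
I₀ = CLOSURE({ [D' → . D] }):
  [D' → . D] has the dot before D: add [D → . a P -], [D → .], [D → . P * C], [D → . a a P]
  [D → . P * C] has the dot before P: add [P → . d], [P → . a - *]
No further items can be added.

I₀ = { [D → . P * C], [D → . a P -], [D → . a a P], [D → .], [D' → . D], [P → . a - *], [P → . d] }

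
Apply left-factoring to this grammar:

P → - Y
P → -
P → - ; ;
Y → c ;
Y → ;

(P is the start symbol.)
P → - P'
P' → Y
P' → ε
P' → ; ;
Y → c ;
Y → ;

Left-factoring transforms A → αβ₁ | αβ₂ into A → αA' and A' → β₁ | β₂
(α is the longest common prefix among the alternatives). Repeat until
no nonterminal has two alternatives with a common prefix.

Round 1: P has alternatives sharing prefix '-'. Introduce P': P → - P'
  Add: P' → Y
  Add: P' → ε
  Add: P' → ; ;

No remaining common prefixes — done.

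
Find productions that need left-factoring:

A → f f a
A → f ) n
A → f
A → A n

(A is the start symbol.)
Left-factoring is needed when two productions for the same non-terminal
share a common prefix on the right-hand side.

Productions for A:
  A → f f a
  A → f ) n
  A → f
  A → A n

Found common prefix 'f' in productions for A

Answer: Yes, A has productions with common prefix 'f'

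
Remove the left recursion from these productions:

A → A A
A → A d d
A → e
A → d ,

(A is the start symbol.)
A is directly left-recursive. The standard transformation for
  A → A α₁ | ... | A α_m | β₁ | ... | β_n
is
  A  → β₁ A' | ... | β_n A'
  A' → α₁ A' | ... | α_m A' | ε

A → e becomes A → e A'
A → d , becomes A → d , A'
A → A A becomes A' → A A'
A → A d d becomes A' → d d A'
Add A' → ε

Resulting grammar:
A → e A'
A → d , A'
A' → A A'
A' → d d A'
A' → ε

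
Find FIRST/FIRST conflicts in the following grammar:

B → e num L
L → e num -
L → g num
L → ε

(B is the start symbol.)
A FIRST/FIRST conflict occurs when two productions N → α and N → β for the same non-terminal have FIRST(α) ∩ FIRST(β) ≠ ∅ (with ε ∈ FIRST of a nullable right-hand side, so two nullable alternatives also conflict).

Productions for L:
  L → e num -: FIRST = { 'e' }
  L → g num: FIRST = { 'g' }
  L → ε: FIRST = { ε }
B has only one production, so no FIRST/FIRST conflict is possible there.

All alternatives of each non-terminal have pairwise disjoint FIRST sets.

Answer: No FIRST/FIRST conflicts.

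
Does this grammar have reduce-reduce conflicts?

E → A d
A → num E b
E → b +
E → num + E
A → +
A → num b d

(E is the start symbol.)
Augment with E' → E and build the canonical LR(0) collection (I0 = CLOSURE({[E' → . E]}), then GOTO on every symbol after a dot until no new states appear). It has 14 states:
  I0: { [A → . +], [A → . num E b], [A → . num b d], [E → . A d], [E → . b +], [E → . num + E], [E' → . E] }  — shift
  I1: { [A → + .] }  — reduce
  I2: { [E → A . d] }  — shift
  I3: { [E' → E .] }  — accept
  I4: { [E → b . +] }  — shift
  I5: { [A → . +], [A → . num E b], [A → . num b d], [A → num . E b], [A → num . b d], [E → . A d], [E → . b +], [E → . num + E], [E → num . + E] }  — shift
  I6: { [A → + .], [A → . +], [A → . num E b], [A → . num b d], [E → . A d], [E → . b +], [E → . num + E], [E → num + . E] }  — shift, reduce
  I7: { [A → num E . b] }  — shift
  I8: { [A → num b . d], [E → b . +] }  — shift
  I9: { [E → b + .] }  — reduce
  I10: { [A → num b d .] }  — reduce
  I11: { [A → num E b .] }  — reduce
  I12: { [E → num + E .] }  — reduce
  I13: { [E → A d .] }  — reduce

No state contains more than one complete item.

Answer: No reduce-reduce conflicts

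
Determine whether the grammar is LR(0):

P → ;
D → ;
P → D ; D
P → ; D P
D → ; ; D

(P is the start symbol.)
A grammar is LR(0) if no state in the canonical LR(0) collection has:
  - both a shift item (dot before a terminal) and a complete item (shift-reduce conflict), or
  - two or more complete items (reduce-reduce conflict; the accept item [P' → P .] counts as a complete item here).

Augment with P' → P and build the canonical LR(0) collection (I0 = CLOSURE({[P' → . P]}), then GOTO on every symbol after a dot until no new states appear). It has 12 states:
  I0: { [D → . ; ; D], [D → . ;], [P → . ; D P], [P → . ;], [P → . D ; D], [P' → . P] }  — shift
  I1: { [D → . ; ; D], [D → . ;], [D → ; . ; D], [D → ; .], [P → ; . D P], [P → ; .] }  — shift, 2 reduces
  I2: { [P → D . ; D] }  — shift
  I3: { [P' → P .] }  — accept
  I4: { [D → . ; ; D], [D → . ;], [P → D ; . D] }  — shift
  I5: { [D → ; . ; D], [D → ; .] }  — shift, reduce
  I6: { [P → D ; D .] }  — reduce
  I7: { [D → . ; ; D], [D → . ;], [D → ; ; . D] }  — shift
  I8: { [D → ; ; D .] }  — reduce
  I9: { [D → . ; ; D], [D → . ;], [D → ; . ; D], [D → ; .], [D → ; ; . D] }  — shift, reduce
  I10: { [D → . ; ; D], [D → . ;], [P → . ; D P], [P → . ;], [P → . D ; D], [P → ; D . P] }  — shift
  I11: { [P → ; D P .] }  — reduce

Conflict in state I1:
  Shift-reduce conflict between [D → ; .] and [D → . ;]
So the grammar is NOT LR(0).

Answer: No. Shift-reduce conflict between [D → ; .] and [D → . ;]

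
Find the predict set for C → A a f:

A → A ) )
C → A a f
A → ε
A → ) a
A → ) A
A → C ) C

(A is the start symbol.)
PREDICT(C → A a f) = (FIRST(RHS) \ {ε}) ∪ (FOLLOW(C) if ε ∈ FIRST(RHS), i.e. RHS ⇒* ε)
FIRST(A) = { ')', 'a', ε }
FIRST(A a f) = { ')', 'a' }
ε ∉ FIRST(A a f), so FOLLOW(C) is not added.
PREDICT(C → A a f) = { ')', 'a' }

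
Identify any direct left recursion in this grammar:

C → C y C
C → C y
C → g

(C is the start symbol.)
Yes, C is left-recursive

C → C y C: LEFT RECURSIVE (starts with C)
C → C y: LEFT RECURSIVE (starts with C)
C → g: starts with g

The grammar has direct left recursion on: C.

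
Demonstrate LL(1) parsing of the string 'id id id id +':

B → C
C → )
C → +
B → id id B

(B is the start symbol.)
LL(1) parsing maintains a stack (initially the start symbol over $) and the input. At each step: if the stack top is a terminal, match it against the current input token; if it is a non-terminal N, replace it with the RHS of M[N, lookahead] (the unique production whose predict set contains the lookahead).

Stack is shown with the top on the left.

Stack      Input            Action
----------------------------------
B $        id id id id + $  output B → id id B
id id B $  id id id id + $  match 'id'
id B $     id id id + $     match 'id'
B $        id id + $        output B → id id B
id id B $  id id + $        match 'id'
id B $     id + $           match 'id'
B $        + $              output B → C
C $        + $              output C → +
+ $        + $              match '+'
$          $                accept

The string is accepted.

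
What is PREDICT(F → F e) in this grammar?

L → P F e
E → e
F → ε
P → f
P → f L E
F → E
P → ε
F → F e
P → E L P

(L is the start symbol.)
PREDICT(F → F e) = (FIRST(RHS) \ {ε}) ∪ (FOLLOW(F) if ε ∈ FIRST(RHS), i.e. RHS ⇒* ε)
FIRST(F) = { 'e', ε }
FIRST(F e) = { 'e' }
ε ∉ FIRST(F e), so FOLLOW(F) is not added.
PREDICT(F → F e) = { 'e' }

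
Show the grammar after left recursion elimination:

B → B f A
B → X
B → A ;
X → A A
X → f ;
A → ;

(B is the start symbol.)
B is directly left-recursive. The standard transformation for
  A → A α₁ | ... | A α_m | β₁ | ... | β_n
is
  A  → β₁ A' | ... | β_n A'
  A' → α₁ A' | ... | α_m A' | ε

B → X becomes B → X B'
B → A ; becomes B → A ; B'
B → B f A becomes B' → f A B'
Add B' → ε

Productions for other non-terminals are unchanged:
  X → A A
  X → f ;
  A → ;

Resulting grammar:
B → X B'
B → A ; B'
B' → f A B'
B' → ε
X → A A
X → f ;
A → ;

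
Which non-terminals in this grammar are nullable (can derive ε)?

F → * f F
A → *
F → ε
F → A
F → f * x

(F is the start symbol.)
{ 'F' }

ε-productions: F → ε
So F is immediately nullable.
No further non-terminal can be added: every production for the remaining non-terminals contains a terminal or a non-nullable non-terminal.
Nullable = { 'F' }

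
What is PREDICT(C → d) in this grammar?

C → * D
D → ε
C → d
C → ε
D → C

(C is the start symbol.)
PREDICT(C → d) = (FIRST(RHS) \ {ε}) ∪ (FOLLOW(C) if ε ∈ FIRST(RHS), i.e. RHS ⇒* ε)
FIRST(d) = { 'd' }
ε ∉ FIRST(d), so FOLLOW(C) is not added.
PREDICT(C → d) = { 'd' }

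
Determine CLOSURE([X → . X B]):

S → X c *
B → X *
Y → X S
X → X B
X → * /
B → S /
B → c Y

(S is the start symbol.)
{ [X → . * /], [X → . X B] }

Start with: [X → . X B]
  [X → . X B] has the dot before X: add [X → . * /]
No further items can be added.

CLOSURE = { [X → . * /], [X → . X B] }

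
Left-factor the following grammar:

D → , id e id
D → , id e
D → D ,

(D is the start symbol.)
Left-factoring transforms A → αβ₁ | αβ₂ into A → αA' and A' → β₁ | β₂
(α is the longest common prefix among the alternatives). Repeat until
no nonterminal has two alternatives with a common prefix.

Round 1: D has alternatives sharing prefix ', id e'. Introduce D': D → , id e D'
  Add: D' → id
  Add: D' → ε

No remaining common prefixes — done.

Resulting grammar:
D → , id e D'
D' → id
D' → ε
D → D ,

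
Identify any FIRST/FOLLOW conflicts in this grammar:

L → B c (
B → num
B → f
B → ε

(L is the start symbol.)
Nullable non-terminals: B.

B: nullable alternative(s) B → ε; FOLLOW(B) = { 'c' }
  B → num: FIRST \ {ε} = { 'num' } — disjoint from FOLLOW(B)
  B → f: FIRST \ {ε} = { 'f' } — disjoint from FOLLOW(B)
  B → ε: FIRST \ {ε} = { } — this is the only nullable alternative, skip

L has no nullable alternative, so no FIRST/FOLLOW check is needed there.

No FIRST/FOLLOW conflicts found.

Answer: No FIRST/FOLLOW conflicts.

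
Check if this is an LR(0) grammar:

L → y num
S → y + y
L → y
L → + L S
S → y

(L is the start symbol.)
No. Shift-reduce conflict between [L → y .] and [L → y . num]

A grammar is LR(0) if no state in the canonical LR(0) collection has:
  - both a shift item (dot before a terminal) and a complete item (shift-reduce conflict), or
  - two or more complete items (reduce-reduce conflict; the accept item [L' → L .] counts as a complete item here).

Augment with L' → L and build the canonical LR(0) collection (I0 = CLOSURE({[L' → . L]}), then GOTO on every symbol after a dot until no new states appear). It has 10 states:
  I0: { [L → . + L S], [L → . y num], [L → . y], [L' → . L] }  — shift
  I1: { [L → + . L S], [L → . + L S], [L → . y num], [L → . y] }  — shift
  I2: { [L' → L .] }  — accept
  I3: { [L → y . num], [L → y .] }  — shift, reduce
  I4: { [L → y num .] }  — reduce
  I5: { [L → + L . S], [S → . y + y], [S → . y] }  — shift
  I6: { [L → + L S .] }  — reduce
  I7: { [S → y . + y], [S → y .] }  — shift, reduce
  I8: { [S → y + . y] }  — shift
  I9: { [S → y + y .] }  — reduce

Conflict in state I3:
  Shift-reduce conflict between [L → y .] and [L → y . num]
So the grammar is NOT LR(0).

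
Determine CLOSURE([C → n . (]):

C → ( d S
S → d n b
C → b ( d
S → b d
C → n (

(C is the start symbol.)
{ [C → n . (] }

To compute CLOSURE, for each item [A → α.Bβ] where B is a non-terminal, add [B → .γ] for all productions B → γ; repeat for the newly added items until nothing changes.

Start with: [C → n . (]
The dot precedes the terminal '(', so nothing is added.

CLOSURE = { [C → n . (] }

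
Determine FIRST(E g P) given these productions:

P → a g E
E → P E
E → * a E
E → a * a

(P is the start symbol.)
{ '*', 'a' }

FIRST sets of the non-terminals involved (from the grammar, by fixed-point iteration):
  FIRST(E) = { '*', 'a' }

To compute FIRST(E g P), process the symbols left to right:
Symbol E is a non-terminal. Add FIRST(E) \ {ε} = { '*', 'a' }
E is not nullable (ε ∉ FIRST(E)), so stop here.
FIRST(E g P) = { '*', 'a' }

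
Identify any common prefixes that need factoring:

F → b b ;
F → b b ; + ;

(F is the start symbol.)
Yes, F has productions with common prefix 'b b ;'

Left-factoring is needed when two productions for the same non-terminal
share a common prefix on the right-hand side.

Productions for F:
  F → b b ;
  F → b b ; + ;

Found common prefix 'b b ;' in productions for F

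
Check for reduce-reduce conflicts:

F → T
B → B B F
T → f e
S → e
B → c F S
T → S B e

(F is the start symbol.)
No reduce-reduce conflicts

A reduce-reduce conflict occurs when an LR(0) state has two complete items [A → α .] and [B → β .] — both call for a reduction, and with no lookahead the parser cannot choose between them.

Augment with F' → F and build the canonical LR(0) collection (I0 = CLOSURE({[F' → . F]}), then GOTO on every symbol after a dot until no new states appear). It has 14 states:
  I0: { [F → . T], [F' → . F], [S → . e], [T → . S B e], [T → . f e] }  — shift
  I1: { [F' → F .] }  — accept
  I2: { [B → . B B F], [B → . c F S], [T → S . B e] }  — shift
  I3: { [F → T .] }  — reduce
  I4: { [S → e .] }  — reduce
  I5: { [T → f . e] }  — shift
  I6: { [T → f e .] }  — reduce
  I7: { [B → . B B F], [B → . c F S], [B → B . B F], [T → S B . e] }  — shift
  I8: { [B → c . F S], [F → . T], [S → . e], [T → . S B e], [T → . f e] }  — shift
  I9: { [B → c F . S], [S → . e] }  — shift
  I10: { [B → c F S .] }  — reduce
  I11: { [B → . B B F], [B → . c F S], [B → B . B F], [B → B B . F], [F → . T], [S → . e], [T → . S B e], [T → . f e] }  — shift
  I12: { [T → S B e .] }  — reduce
  I13: { [B → B B F .] }  — reduce

No state contains more than one complete item.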